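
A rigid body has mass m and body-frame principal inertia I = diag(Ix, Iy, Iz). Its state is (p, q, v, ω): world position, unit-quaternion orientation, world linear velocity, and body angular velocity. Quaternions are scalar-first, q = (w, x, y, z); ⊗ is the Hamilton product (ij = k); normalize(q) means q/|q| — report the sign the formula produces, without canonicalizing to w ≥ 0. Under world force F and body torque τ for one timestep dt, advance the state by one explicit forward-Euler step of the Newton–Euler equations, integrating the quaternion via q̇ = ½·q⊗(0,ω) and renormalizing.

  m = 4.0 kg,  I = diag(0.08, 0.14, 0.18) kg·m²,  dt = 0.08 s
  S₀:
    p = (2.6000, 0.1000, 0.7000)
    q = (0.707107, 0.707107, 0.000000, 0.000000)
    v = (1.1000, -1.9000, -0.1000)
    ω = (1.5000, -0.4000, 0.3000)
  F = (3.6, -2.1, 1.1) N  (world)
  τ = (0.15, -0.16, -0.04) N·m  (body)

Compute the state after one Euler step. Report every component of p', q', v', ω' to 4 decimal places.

(τ − ω×Iω)/I = (1.9350, -0.8214, -0.0222)
ω' = ω + α·dt = (1.6548, -0.4657, 0.2982)
Hamilton product q⊗(0,ω) = (-1.0606605, 1.0606605, -0.4949749, -0.0707107)
q' = normalize(q + ½dt·q⊗(0,ω)) = (0.6634, 0.7480, -0.0198, -0.0028)
a = (0.9000, -0.5250, 0.2750)
new position p' = (2.6880, -0.0520, 0.6920)
v' = v + a·dt = (1.1720, -1.9420, -0.0780)

p' = (2.6880, -0.0520, 0.6920)
q' = (0.6634, 0.7480, -0.0198, -0.0028)
v' = (1.1720, -1.9420, -0.0780)
ω' = (1.6548, -0.4657, 0.2982)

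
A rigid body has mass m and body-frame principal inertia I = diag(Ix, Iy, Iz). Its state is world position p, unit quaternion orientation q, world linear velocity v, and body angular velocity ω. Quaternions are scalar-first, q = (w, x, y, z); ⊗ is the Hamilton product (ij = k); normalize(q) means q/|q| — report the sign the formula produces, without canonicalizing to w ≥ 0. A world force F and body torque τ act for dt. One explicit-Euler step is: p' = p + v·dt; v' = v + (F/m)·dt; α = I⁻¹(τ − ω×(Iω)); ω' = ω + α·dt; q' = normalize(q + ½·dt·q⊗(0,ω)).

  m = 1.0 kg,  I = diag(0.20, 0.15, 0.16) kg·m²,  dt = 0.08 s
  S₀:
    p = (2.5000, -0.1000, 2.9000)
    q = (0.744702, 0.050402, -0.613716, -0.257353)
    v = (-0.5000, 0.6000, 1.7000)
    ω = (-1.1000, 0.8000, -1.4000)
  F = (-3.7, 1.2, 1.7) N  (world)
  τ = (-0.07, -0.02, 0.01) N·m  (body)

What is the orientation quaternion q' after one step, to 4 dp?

q⊗(0,ω) = (0.1861208, 0.2459126, 0.9494127, -1.6773488)
q' = normalize(q + ½dt·q⊗(0,ω)) = (0.7499, 0.0601, -0.5740, -0.3235)

q' = (0.7499, 0.0601, -0.5740, -0.3235)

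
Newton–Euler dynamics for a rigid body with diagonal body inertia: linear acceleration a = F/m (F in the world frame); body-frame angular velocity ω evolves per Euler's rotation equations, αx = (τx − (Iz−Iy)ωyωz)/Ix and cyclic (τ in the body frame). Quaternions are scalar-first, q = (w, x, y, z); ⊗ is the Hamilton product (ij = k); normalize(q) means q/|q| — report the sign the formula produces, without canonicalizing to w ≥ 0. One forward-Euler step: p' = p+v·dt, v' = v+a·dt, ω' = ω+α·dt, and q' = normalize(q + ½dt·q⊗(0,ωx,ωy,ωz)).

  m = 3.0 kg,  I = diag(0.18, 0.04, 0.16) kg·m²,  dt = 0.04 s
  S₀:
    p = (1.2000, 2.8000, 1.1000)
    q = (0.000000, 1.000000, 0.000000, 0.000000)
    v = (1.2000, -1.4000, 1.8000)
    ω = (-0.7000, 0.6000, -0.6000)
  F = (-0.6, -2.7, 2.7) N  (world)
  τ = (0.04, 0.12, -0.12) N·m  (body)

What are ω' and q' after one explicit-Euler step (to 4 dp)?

ω' = (-0.6815, 0.7116, -0.6447)
q' = (0.0140, 0.9998, 0.0120, 0.0120)

ω×(Iω) gyroscopic = (-0.0432, 0.0084, 0.0588)
(τ − ω×Iω)/I = (0.4622, 2.7900, -1.1175)
ω + α·dt = (-0.6815, 0.7116, -0.6447)
q⊗(0,ω) = (0.7000000, 0.0000000, 0.6000000, 0.6000000)
q + ½dt·q⊗(0,ω), renormalized = (0.0140, 0.9998, 0.0120, 0.0120)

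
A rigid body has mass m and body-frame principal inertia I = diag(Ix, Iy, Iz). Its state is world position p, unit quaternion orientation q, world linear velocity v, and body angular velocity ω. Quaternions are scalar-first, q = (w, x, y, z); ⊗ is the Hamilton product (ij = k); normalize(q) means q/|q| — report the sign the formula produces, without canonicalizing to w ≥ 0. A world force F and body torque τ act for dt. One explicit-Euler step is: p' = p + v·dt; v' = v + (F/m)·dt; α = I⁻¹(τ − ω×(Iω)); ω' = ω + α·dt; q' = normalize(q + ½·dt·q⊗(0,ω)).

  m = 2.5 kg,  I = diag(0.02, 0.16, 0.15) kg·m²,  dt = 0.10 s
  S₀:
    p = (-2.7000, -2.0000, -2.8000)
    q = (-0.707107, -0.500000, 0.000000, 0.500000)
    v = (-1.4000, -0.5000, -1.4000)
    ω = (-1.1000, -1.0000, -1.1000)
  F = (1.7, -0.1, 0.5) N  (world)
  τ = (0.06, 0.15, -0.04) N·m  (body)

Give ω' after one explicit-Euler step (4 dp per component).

angular accel α = (3.5500, 1.9206, -1.2933)
new body rate ω' = (-0.7450, -0.8079, -1.2293)

ω' = (-0.7450, -0.8079, -1.2293)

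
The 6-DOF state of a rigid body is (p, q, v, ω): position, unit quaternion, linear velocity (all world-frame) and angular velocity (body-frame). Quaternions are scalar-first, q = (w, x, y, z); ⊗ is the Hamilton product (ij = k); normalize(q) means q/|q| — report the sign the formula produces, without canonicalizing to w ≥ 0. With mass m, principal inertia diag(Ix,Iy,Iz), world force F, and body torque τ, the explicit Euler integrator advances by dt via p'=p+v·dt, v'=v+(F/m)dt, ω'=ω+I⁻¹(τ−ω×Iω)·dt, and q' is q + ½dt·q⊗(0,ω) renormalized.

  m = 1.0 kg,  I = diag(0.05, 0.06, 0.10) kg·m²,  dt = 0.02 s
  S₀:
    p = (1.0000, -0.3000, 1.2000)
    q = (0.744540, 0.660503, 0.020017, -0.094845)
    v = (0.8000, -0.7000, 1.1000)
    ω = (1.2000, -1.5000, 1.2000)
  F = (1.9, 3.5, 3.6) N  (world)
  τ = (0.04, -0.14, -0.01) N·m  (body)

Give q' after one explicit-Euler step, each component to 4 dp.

q' = (0.7379, 0.6681, -0.0002, -0.0960)

Hamilton product q⊗(0,ω) = (-0.6487641, 0.7752009, -2.0232276, -0.1213269)
q' = normalize(q + ½dt·q⊗(0,ω)) = (0.7379, 0.6681, -0.0002, -0.0960)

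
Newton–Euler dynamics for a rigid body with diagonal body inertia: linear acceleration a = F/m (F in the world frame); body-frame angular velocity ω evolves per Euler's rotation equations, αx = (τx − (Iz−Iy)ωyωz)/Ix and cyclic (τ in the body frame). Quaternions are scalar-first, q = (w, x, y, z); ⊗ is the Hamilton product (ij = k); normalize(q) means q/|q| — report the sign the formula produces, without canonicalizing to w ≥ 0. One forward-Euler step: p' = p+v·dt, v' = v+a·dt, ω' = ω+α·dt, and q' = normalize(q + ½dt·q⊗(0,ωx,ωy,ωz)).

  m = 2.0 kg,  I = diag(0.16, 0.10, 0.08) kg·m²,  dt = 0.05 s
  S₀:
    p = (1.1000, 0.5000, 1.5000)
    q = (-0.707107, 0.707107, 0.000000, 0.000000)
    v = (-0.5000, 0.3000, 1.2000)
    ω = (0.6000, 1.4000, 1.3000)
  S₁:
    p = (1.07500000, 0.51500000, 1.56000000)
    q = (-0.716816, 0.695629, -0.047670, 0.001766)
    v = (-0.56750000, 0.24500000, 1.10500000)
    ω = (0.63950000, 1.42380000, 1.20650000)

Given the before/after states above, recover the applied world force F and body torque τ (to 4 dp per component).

F = (-2.7000, -2.2000, -3.8000)
τ = (0.0900, 0.1100, -0.2000)

rate change Δω = (0.03950000, 0.02380000, -0.09350000)
I·α + gyro = (0.0900, 0.1100, -0.2000)
Δv = v₁−v₀ = (-0.06750000, -0.05500000, -0.09500000)
applied force F = (-2.7000, -2.2000, -3.8000)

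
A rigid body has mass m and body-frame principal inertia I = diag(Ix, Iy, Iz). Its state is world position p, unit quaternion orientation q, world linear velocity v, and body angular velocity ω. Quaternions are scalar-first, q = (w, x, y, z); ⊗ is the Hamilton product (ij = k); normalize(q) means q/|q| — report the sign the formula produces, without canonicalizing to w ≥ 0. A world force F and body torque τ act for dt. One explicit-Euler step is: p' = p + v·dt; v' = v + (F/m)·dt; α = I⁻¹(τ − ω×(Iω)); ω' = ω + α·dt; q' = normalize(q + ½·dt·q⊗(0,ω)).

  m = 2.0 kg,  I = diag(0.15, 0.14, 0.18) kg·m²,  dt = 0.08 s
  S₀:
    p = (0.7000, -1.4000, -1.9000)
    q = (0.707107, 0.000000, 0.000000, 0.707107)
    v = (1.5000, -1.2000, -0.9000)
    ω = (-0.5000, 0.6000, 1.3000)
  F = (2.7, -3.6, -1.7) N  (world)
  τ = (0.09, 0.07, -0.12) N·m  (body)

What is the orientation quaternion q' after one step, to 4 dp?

q' = (0.6691, -0.0311, 0.0028, 0.7425)

2q̇ = q⊗(0,ω) = (-0.9192391, -0.7778177, 0.0707107, 0.9192391)
q' = normalize(q + ½dt·q⊗(0,ω)) = (0.6691, -0.0311, 0.0028, 0.7425)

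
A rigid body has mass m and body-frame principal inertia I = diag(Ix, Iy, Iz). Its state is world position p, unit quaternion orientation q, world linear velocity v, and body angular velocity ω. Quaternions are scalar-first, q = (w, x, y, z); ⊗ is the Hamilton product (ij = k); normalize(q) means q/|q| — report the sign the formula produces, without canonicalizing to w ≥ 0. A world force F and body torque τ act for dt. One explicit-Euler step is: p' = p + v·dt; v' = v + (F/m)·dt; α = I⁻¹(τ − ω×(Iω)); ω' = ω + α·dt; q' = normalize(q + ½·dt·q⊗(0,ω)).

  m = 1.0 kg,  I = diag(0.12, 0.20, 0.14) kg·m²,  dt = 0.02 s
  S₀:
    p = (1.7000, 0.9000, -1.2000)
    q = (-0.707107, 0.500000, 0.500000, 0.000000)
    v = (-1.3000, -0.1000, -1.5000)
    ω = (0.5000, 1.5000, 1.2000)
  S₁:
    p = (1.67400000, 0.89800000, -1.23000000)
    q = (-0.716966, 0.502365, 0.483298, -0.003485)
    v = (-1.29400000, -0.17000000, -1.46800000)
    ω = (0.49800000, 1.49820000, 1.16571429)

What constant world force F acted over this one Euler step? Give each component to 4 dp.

velocity change Δv = (0.00600000, -0.07000000, 0.03200000)
applied force F = (0.3000, -3.5000, 1.6000)

F = (0.3000, -3.5000, 1.6000)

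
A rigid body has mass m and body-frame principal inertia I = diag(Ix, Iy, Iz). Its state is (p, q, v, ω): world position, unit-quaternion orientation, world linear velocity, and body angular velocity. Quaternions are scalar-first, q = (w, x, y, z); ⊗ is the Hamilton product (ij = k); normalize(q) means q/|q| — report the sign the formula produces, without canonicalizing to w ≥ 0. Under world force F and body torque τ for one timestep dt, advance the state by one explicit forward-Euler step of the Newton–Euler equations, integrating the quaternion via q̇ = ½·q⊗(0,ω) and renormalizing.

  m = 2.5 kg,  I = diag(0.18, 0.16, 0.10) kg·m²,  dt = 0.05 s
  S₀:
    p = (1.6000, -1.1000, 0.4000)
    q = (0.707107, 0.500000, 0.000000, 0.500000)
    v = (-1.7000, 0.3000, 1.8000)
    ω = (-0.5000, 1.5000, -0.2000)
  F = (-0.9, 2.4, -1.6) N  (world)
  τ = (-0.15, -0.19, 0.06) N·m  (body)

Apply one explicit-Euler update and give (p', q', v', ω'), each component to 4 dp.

p' = (1.5150, -1.0850, 0.4900)
q' = (0.7153, 0.4720, 0.0227, 0.5148)
v' = (-1.7180, 0.3480, 1.7680)
ω' = (-0.5467, 1.4381, -0.1775)

(τ − ω×Iω)/I = (-0.9333, -1.2375, 0.4500)
ω + α·dt = (-0.5467, 1.4381, -0.1775)
2q̇ = q⊗(0,ω) = (0.3500000, -1.1035535, 0.9106605, 0.6085786)
updated quaternion q' = (0.7153, 0.4720, 0.0227, 0.5148)
linear accel F/m = (-0.3600, 0.9600, -0.6400)
p + v·dt = (1.5150, -1.0850, 0.4900)
new velocity v' = (-1.7180, 0.3480, 1.7680)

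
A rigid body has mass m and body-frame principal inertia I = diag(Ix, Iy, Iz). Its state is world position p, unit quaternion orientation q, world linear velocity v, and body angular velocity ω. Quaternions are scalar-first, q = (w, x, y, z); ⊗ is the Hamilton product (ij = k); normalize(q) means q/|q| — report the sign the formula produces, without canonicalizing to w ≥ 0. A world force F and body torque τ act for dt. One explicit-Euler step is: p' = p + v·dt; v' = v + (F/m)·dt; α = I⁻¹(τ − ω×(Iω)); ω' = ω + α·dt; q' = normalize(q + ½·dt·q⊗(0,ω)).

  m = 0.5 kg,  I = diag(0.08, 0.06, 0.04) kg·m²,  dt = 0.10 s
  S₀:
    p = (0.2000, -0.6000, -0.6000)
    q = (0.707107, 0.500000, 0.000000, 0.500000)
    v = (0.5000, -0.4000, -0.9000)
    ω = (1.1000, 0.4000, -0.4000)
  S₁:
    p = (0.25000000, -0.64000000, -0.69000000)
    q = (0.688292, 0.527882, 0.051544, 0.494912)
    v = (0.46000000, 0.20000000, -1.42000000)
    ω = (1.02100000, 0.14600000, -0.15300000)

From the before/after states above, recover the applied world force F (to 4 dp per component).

Δv = v₁−v₀ = (-0.04000000, 0.60000000, -0.52000000)
applied force F = (-0.2000, 3.0000, -2.6000)

F = (-0.2000, 3.0000, -2.6000)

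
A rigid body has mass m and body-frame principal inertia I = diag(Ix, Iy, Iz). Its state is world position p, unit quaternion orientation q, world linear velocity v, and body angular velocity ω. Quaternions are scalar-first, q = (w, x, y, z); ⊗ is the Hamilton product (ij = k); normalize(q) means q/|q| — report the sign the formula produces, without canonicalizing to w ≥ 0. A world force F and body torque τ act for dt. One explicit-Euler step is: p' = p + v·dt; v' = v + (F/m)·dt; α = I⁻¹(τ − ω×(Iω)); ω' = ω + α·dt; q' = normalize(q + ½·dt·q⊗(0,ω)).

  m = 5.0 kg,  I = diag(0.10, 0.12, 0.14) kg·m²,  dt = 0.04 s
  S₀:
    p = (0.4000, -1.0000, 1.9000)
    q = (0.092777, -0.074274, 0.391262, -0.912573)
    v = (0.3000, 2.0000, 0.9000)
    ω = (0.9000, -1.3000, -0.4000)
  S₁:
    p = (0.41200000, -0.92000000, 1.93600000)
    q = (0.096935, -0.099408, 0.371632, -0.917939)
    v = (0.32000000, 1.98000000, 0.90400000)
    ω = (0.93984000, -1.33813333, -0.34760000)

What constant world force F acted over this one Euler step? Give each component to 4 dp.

v₁ − v₀ = (0.02000000, -0.02000000, 0.00400000)
F = m·Δv/dt = (2.5000, -2.5000, 0.5000)

F = (2.5000, -2.5000, 0.5000)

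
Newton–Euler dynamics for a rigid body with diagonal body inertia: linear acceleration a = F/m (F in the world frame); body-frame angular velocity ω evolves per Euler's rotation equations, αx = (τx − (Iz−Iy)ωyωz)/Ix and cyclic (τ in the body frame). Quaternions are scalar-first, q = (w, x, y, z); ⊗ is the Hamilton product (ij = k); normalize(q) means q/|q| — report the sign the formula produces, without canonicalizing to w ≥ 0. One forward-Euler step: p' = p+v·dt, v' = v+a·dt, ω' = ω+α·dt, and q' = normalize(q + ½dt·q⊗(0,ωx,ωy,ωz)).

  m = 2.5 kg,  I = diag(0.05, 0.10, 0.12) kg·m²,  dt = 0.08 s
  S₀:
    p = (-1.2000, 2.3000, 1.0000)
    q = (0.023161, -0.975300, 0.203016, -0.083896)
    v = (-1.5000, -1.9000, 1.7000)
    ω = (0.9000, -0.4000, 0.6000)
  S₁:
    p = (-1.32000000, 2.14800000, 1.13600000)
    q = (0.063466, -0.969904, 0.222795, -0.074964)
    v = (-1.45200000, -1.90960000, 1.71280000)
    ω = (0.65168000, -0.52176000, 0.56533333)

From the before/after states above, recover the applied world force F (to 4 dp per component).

F = (1.5000, -0.3000, 0.4000)

velocity change Δv = (0.04800000, -0.00960000, 0.01280000)
applied force F = (1.5000, -0.3000, 0.4000)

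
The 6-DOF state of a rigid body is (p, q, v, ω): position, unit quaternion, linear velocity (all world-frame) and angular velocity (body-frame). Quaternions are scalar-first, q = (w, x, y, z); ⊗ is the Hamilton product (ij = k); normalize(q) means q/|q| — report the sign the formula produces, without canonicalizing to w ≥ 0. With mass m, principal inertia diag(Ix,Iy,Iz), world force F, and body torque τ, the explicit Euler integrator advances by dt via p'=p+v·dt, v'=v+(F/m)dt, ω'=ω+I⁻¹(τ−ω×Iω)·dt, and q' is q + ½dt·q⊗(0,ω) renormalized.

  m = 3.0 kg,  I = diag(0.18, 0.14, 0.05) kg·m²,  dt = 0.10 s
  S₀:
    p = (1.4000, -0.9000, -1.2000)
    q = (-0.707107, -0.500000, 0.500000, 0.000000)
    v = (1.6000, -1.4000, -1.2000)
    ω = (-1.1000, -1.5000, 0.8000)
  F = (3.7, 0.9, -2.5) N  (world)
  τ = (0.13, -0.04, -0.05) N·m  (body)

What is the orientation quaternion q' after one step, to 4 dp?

2q̇ = q⊗(0,ω) = (0.2000000, 1.1778177, 1.4606605, 0.7343144)
q' = normalize(q + ½dt·q⊗(0,ω)) = (-0.6936, -0.4389, 0.5701, 0.0365)

q' = (-0.6936, -0.4389, 0.5701, 0.0365)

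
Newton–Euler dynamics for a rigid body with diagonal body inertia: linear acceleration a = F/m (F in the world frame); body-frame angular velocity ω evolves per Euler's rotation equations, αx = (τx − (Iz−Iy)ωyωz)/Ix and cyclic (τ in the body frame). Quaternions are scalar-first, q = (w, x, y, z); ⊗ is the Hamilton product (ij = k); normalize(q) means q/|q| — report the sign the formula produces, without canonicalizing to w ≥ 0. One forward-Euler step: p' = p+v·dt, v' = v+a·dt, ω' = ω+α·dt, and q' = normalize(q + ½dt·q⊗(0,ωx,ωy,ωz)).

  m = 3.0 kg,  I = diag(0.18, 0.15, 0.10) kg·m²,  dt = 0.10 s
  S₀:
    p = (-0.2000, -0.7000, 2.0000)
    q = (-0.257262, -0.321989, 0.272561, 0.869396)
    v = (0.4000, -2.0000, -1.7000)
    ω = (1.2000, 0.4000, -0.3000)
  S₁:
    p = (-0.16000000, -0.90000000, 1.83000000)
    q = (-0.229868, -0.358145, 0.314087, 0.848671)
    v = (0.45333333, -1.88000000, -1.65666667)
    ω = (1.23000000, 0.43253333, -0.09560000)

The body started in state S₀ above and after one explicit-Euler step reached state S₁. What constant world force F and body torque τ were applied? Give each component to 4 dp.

F = (1.6000, 3.6000, 1.3000)
τ = (0.0600, 0.0200, 0.1900)

Δω = ω₁−ω₀ = (0.03000000, 0.03253333, 0.20440000)
gyro term ω₀×Iω₀ = (0.0060, -0.0288, -0.0144)
applied torque τ = (0.0600, 0.0200, 0.1900)
v₁ − v₀ = (0.05333333, 0.12000000, 0.04333333)
m·(v₁−v₀)/dt = (1.6000, 3.6000, 1.3000)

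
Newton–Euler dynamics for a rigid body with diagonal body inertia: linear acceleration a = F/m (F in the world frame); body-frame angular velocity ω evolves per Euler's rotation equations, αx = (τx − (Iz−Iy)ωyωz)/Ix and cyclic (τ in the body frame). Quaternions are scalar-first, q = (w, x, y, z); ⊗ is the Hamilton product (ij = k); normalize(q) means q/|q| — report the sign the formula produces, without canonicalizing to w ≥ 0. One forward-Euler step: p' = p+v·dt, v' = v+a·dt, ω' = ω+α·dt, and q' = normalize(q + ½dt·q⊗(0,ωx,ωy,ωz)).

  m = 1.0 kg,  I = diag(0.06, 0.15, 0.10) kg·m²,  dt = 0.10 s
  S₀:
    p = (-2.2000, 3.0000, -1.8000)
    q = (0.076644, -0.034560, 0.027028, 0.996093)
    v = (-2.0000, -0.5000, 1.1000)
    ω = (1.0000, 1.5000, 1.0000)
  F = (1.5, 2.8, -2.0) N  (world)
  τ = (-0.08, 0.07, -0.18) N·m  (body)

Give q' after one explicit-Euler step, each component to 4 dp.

q⊗(0,ω) = (-1.0020750, -1.3904675, 1.1456190, -0.0022240)
q' = normalize(q + ½dt·q⊗(0,ω)) = (0.0264, -0.1035, 0.0839, 0.9907)

q' = (0.0264, -0.1035, 0.0839, 0.9907)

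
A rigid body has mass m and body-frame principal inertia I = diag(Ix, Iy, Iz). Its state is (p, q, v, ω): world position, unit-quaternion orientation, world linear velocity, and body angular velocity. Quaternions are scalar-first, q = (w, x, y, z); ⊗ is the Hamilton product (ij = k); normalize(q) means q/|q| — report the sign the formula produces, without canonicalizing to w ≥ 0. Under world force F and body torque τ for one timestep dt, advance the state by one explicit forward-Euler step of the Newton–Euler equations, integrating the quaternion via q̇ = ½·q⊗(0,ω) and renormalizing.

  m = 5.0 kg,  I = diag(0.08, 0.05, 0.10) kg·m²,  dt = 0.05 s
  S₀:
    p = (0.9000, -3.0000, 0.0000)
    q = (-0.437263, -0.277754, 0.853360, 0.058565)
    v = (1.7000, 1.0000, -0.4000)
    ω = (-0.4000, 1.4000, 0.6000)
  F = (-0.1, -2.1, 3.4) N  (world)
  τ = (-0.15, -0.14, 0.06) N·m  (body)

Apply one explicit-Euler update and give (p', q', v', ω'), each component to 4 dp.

p' = (0.9850, -2.9500, -0.0200)
q' = (-0.4704, -0.2624, 0.8410, 0.0508)
v' = (1.6990, 0.9790, -0.3660)
ω' = (-0.5200, 1.2552, 0.6216)

ω×(Iω) gyroscopic = (0.0420, 0.0048, 0.0168)
α = I⁻¹(τ − ω×Iω) = (-2.4000, -2.8960, 0.4320)
ω + α·dt = (-0.5200, 1.2552, 0.6216)
q⊗(0,ω) = (-1.3409446, 0.6049302, -0.4689418, -0.3098694)
q' = normalize(q + ½dt·q⊗(0,ω)) = (-0.4704, -0.2624, 0.8410, 0.0508)
a = (-0.0200, -0.4200, 0.6800)
p' = p + v·dt = (0.9850, -2.9500, -0.0200)
v' = v + a·dt = (1.6990, 0.9790, -0.3660)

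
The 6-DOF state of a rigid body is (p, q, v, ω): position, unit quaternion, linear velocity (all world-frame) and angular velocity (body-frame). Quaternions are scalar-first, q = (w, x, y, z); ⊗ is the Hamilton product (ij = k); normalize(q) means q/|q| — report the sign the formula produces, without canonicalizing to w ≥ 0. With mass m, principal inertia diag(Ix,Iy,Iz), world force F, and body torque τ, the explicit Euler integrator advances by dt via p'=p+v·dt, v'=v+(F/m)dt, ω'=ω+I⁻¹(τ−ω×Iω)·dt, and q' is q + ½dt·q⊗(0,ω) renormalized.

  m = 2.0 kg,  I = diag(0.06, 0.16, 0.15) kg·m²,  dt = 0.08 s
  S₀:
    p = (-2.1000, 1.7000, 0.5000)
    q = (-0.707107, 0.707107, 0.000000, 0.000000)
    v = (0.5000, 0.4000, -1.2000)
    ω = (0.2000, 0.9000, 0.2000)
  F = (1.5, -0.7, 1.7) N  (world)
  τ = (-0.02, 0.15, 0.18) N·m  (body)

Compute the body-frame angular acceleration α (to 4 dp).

α = (-0.3033, 0.9600, 1.0800)

precession coupling ω×(Iω) = (-0.0018, -0.0036, 0.0180)
α = I⁻¹(τ − ω×Iω) = (-0.3033, 0.9600, 1.0800)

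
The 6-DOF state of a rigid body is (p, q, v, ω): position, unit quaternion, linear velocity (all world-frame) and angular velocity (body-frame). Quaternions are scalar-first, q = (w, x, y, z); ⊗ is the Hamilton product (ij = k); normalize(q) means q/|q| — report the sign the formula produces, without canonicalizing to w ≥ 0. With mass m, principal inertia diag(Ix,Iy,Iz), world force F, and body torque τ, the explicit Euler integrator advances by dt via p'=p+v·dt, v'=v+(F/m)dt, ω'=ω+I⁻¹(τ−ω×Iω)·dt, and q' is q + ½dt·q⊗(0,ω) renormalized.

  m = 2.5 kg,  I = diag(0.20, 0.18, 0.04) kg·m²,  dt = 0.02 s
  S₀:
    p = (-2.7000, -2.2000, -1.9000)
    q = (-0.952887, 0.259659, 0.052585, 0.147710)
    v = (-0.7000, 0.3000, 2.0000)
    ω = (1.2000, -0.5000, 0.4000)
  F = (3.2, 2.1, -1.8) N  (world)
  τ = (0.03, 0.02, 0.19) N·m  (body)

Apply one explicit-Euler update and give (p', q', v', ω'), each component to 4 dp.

(τ − ω×Iω)/I = (0.0100, -0.3156, 4.4500)
ω + α·dt = (1.2002, -0.5063, 0.4890)
q⊗(0,ω) = (-0.3443823, -1.0485754, 0.5498319, -0.5740863)
updated quaternion q' = (-0.9562, 0.2492, 0.0581, 0.1420)
a = F/m = (1.2800, 0.8400, -0.7200)
new position p' = (-2.7140, -2.1940, -1.8600)
v + (F/m)dt = (-0.6744, 0.3168, 1.9856)

p' = (-2.7140, -2.1940, -1.8600)
q' = (-0.9562, 0.2492, 0.0581, 0.1420)
v' = (-0.6744, 0.3168, 1.9856)
ω' = (1.2002, -0.5063, 0.4890)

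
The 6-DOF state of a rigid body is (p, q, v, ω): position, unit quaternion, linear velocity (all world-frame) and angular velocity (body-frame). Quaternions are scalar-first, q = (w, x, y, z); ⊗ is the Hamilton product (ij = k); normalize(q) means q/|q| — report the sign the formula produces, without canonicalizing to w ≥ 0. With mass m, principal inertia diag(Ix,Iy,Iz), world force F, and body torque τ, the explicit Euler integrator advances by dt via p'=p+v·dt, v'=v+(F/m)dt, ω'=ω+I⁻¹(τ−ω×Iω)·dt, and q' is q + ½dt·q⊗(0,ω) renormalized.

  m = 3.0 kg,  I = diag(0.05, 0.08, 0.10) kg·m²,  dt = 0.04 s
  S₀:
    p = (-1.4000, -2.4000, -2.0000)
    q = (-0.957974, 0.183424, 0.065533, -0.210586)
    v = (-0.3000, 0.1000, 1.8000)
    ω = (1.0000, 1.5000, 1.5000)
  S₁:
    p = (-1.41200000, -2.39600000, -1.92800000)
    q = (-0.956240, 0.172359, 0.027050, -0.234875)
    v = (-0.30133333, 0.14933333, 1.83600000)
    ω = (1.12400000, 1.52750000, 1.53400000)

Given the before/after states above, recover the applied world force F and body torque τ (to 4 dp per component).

F = (-0.1000, 3.7000, 2.7000)
τ = (0.2000, -0.0200, 0.1300)

Δω = ω₁−ω₀ = (0.12400000, 0.02750000, 0.03400000)
I·α + gyro = (0.2000, -0.0200, 0.1300)
velocity change Δv = (-0.00133333, 0.04933333, 0.03600000)
m·(v₁−v₀)/dt = (-0.1000, 3.7000, 2.7000)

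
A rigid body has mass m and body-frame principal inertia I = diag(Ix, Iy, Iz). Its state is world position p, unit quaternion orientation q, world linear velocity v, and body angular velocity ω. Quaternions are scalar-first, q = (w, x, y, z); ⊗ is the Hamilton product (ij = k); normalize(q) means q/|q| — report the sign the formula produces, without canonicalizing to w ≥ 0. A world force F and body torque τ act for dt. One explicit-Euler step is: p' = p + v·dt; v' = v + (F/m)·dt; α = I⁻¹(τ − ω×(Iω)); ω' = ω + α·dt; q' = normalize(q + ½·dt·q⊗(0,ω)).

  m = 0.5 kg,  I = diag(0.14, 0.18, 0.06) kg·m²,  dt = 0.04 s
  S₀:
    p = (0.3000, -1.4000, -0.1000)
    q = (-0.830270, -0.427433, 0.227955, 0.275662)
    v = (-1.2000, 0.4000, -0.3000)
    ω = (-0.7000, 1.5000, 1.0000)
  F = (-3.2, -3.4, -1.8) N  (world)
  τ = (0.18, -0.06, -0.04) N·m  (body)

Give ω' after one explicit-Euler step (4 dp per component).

ω' = (-0.5971, 1.4991, 1.0013)

ω×(Iω) gyroscopic = (-0.1800, -0.0560, -0.0420)
(τ − ω×Iω)/I = (2.5714, -0.0222, 0.0333)
ω' = ω + α·dt = (-0.5971, 1.4991, 1.0013)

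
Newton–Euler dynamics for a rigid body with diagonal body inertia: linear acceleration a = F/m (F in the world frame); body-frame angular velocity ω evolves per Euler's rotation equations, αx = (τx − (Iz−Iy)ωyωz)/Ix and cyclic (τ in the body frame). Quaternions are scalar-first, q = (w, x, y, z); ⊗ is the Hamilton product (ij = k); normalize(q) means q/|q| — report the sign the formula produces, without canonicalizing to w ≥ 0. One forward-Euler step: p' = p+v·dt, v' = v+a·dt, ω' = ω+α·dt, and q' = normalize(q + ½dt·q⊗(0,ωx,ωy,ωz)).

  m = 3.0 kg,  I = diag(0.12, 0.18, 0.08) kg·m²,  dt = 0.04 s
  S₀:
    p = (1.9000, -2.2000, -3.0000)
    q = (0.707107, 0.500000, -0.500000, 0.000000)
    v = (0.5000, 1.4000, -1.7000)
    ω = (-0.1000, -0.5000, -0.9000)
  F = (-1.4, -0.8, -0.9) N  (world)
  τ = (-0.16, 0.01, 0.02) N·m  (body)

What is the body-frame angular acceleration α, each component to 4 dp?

precession coupling ω×(Iω) = (-0.0450, 0.0036, 0.0030)
(τ − ω×Iω)/I = (-0.9583, 0.0356, 0.2125)

α = (-0.9583, 0.0356, 0.2125)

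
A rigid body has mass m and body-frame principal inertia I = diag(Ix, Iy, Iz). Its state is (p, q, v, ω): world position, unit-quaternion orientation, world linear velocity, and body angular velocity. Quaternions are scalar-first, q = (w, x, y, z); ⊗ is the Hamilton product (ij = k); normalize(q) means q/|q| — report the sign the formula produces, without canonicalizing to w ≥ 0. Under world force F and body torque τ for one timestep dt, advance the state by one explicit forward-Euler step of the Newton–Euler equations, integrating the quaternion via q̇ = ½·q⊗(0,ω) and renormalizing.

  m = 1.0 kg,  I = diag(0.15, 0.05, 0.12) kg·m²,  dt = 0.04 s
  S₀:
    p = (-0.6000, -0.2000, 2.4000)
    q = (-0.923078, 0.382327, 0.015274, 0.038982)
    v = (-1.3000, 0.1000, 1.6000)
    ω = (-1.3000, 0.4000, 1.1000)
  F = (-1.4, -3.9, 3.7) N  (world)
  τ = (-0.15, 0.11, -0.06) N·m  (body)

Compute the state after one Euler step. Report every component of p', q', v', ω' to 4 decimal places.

p' = (-0.6520, -0.1960, 2.4640)
q' = (-0.9136, 0.4061, -0.0015, 0.0221)
v' = (-1.3560, -0.0560, 1.7480)
ω' = (-1.3482, 0.5223, 1.0627)

α = I⁻¹(τ − ω×Iω) = (-1.2053, 3.0580, -0.9333)
ω' = ω + α·dt = (-1.3482, 0.5223, 1.0627)
Hamilton product q⊗(0,ω) = (0.4480353, 1.2012100, -0.8404675, -0.8425988)
updated quaternion q' = (-0.9136, 0.4061, -0.0015, 0.0221)
p + v·dt = (-0.6520, -0.1960, 2.4640)
v' = v + a·dt = (-1.3560, -0.0560, 1.7480)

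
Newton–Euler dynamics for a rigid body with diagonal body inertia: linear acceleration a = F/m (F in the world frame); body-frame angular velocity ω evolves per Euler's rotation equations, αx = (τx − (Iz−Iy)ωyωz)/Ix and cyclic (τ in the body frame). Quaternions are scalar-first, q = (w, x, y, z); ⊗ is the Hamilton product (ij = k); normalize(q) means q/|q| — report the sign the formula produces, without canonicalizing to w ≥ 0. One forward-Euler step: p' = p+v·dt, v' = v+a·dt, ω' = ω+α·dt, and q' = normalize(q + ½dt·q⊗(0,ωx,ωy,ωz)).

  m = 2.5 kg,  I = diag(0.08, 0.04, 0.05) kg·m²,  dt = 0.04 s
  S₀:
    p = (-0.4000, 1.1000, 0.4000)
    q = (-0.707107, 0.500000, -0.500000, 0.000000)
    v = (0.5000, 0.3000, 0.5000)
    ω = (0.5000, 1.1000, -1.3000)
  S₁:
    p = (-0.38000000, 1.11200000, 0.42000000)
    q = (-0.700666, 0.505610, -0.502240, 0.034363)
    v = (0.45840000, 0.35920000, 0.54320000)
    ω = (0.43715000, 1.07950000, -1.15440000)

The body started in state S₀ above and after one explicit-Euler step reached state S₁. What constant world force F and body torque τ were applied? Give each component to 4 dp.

ω₁ − ω₀ = (-0.06285000, -0.02050000, 0.14560000)
gyro term ω₀×Iω₀ = (-0.0143, -0.0195, -0.0220)
τ = I·(Δω/dt) + ω₀×(Iω₀) = (-0.1400, -0.0400, 0.1600)
Δv = v₁−v₀ = (-0.04160000, 0.05920000, 0.04320000)
m·(v₁−v₀)/dt = (-2.6000, 3.7000, 2.7000)

F = (-2.6000, 3.7000, 2.7000)
τ = (-0.1400, -0.0400, 0.1600)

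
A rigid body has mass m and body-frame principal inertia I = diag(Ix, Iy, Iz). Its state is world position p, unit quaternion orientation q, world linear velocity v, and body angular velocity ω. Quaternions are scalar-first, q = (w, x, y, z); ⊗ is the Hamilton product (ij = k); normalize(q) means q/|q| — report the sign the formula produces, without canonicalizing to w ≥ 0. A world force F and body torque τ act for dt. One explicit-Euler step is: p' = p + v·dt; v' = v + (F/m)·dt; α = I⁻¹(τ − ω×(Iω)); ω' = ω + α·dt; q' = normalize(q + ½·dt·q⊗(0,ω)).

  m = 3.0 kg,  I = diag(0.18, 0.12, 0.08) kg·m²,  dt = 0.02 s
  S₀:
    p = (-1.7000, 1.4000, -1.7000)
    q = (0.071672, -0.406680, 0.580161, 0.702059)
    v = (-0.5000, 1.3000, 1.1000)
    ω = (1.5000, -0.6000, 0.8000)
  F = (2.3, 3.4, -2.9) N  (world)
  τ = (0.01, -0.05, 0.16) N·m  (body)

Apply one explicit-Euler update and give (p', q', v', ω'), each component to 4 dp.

p + v·dt = (-1.7100, 1.4260, -1.6780)
new velocity v' = (-0.4847, 1.3227, 1.0807)
gyro term ω×Iω = (0.0192, 0.1200, 0.0540)
α = I⁻¹(τ − ω×Iω) = (-0.0511, -1.4167, 1.3250)
ω' = ω + α·dt = (1.4990, -0.6283, 0.8265)
Hamilton product q⊗(0,ω) = (0.3964694, 0.9928722, 1.3354293, -0.5688959)
q + ½dt·q⊗(0,ω), renormalized = (0.0756, -0.3967, 0.5934, 0.6963)

p' = (-1.7100, 1.4260, -1.6780)
q' = (0.0756, -0.3967, 0.5934, 0.6963)
v' = (-0.4847, 1.3227, 1.0807)
ω' = (1.4990, -0.6283, 0.8265)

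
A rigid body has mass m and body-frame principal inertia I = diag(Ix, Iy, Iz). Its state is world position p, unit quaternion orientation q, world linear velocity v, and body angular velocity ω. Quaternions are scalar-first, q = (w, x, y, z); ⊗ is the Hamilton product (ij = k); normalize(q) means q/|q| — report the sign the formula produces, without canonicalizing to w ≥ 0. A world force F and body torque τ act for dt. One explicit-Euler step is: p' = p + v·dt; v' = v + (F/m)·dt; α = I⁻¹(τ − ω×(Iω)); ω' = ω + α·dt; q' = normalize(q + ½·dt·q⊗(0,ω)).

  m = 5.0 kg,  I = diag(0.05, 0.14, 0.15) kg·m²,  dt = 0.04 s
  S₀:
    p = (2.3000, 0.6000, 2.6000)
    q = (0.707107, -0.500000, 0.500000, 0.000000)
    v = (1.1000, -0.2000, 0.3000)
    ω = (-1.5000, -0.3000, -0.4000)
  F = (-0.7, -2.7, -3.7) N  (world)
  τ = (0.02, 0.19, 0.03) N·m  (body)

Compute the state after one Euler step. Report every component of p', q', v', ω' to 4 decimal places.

p' = (2.3440, 0.5920, 2.6120)
q' = (0.6948, -0.5250, 0.4915, 0.0123)
v' = (1.0944, -0.2216, 0.2704)
ω' = (-1.4850, -0.2286, -0.4028)

a = F/m = (-0.1400, -0.5400, -0.7400)
p + v·dt = (2.3440, 0.5920, 2.6120)
v' = v + a·dt = (1.0944, -0.2216, 0.2704)
ω×(Iω) gyroscopic = (0.0012, -0.0600, 0.0405)
(τ − ω×Iω)/I = (0.3760, 1.7857, -0.0700)
new body rate ω' = (-1.4850, -0.2286, -0.4028)
q⊗(0,ω) = (-0.6000000, -1.2606605, -0.4121321, 0.6171572)
q' = normalize(q + ½dt·q⊗(0,ω)) = (0.6948, -0.5250, 0.4915, 0.0123)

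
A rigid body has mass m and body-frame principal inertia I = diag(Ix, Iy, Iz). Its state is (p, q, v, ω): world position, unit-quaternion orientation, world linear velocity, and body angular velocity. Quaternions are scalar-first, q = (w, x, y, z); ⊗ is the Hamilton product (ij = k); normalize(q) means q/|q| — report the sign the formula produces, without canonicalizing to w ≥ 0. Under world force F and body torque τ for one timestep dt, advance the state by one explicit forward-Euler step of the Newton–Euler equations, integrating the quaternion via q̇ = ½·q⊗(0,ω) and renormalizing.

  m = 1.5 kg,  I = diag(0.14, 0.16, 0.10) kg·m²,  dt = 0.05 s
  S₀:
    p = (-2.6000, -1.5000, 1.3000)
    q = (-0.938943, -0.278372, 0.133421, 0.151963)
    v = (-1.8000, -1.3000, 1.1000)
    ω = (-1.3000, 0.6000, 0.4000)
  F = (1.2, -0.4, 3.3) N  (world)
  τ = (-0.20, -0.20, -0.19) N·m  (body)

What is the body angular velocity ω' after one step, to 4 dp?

ω×(Iω) gyroscopic = (-0.0144, -0.0208, -0.0156)
angular accel α = (-1.3257, -1.1200, -1.7440)
ω' = ω + α·dt = (-1.3663, 0.5440, 0.3128)

ω' = (-1.3663, 0.5440, 0.3128)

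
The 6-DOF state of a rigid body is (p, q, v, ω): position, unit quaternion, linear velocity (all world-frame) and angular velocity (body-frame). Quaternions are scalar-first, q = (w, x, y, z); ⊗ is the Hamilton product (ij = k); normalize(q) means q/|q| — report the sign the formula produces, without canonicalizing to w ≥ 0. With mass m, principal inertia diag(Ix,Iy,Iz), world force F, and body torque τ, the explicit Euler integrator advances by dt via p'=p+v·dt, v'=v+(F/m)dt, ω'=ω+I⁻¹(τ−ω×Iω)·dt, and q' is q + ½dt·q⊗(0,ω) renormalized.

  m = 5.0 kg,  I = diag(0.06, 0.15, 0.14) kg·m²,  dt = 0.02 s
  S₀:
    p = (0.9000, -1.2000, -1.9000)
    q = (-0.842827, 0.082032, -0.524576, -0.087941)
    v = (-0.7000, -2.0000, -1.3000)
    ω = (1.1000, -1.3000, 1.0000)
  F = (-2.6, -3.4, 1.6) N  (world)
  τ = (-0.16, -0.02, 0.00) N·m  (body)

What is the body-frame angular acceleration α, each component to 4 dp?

α = (-2.8833, 0.4533, 0.9193)

gyro term ω×Iω = (0.0130, -0.0880, -0.1287)
angular accel α = (-2.8833, 0.4533, 0.9193)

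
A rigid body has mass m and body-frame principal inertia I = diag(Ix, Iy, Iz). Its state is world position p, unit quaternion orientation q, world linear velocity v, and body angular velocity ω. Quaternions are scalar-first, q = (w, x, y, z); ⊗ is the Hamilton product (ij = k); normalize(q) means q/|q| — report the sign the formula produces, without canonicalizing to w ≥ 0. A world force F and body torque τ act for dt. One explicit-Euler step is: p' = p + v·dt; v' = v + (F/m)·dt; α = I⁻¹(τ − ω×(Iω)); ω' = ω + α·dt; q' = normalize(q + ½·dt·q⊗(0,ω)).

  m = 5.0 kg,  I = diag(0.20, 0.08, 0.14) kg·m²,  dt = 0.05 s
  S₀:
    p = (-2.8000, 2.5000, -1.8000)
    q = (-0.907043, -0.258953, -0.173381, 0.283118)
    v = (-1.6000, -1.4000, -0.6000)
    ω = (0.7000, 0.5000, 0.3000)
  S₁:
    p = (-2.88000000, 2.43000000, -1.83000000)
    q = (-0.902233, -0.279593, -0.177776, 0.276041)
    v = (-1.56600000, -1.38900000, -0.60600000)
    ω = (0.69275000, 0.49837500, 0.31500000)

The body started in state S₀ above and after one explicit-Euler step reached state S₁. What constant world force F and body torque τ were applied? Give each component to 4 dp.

F = (3.4000, 1.1000, -0.6000)
τ = (-0.0200, 0.0100, 0.0000)

ω₁ − ω₀ = (-0.00725000, -0.00162500, 0.01500000)
I·α + gyro = (-0.0200, 0.0100, 0.0000)
velocity change Δv = (0.03400000, 0.01100000, -0.00600000)
m·(v₁−v₀)/dt = (3.4000, 1.1000, -0.6000)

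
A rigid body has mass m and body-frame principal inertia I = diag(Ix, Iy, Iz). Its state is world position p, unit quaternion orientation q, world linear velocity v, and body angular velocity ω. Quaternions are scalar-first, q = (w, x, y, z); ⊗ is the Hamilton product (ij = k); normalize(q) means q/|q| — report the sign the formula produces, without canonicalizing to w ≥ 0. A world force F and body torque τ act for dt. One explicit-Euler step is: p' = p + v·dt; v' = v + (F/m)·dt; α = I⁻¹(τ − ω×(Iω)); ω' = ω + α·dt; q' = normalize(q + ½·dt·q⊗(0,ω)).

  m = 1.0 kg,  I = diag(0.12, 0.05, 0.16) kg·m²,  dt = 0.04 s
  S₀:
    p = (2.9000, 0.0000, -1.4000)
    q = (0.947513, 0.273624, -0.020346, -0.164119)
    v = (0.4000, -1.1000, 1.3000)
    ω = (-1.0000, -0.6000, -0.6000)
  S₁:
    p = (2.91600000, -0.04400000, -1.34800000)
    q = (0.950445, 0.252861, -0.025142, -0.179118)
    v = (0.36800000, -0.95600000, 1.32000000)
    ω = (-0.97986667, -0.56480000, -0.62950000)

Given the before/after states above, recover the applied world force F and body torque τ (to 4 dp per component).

F = (-0.8000, 3.6000, 0.5000)
τ = (0.1000, 0.0200, -0.1600)

rate change Δω = (0.02013333, 0.03520000, -0.02950000)
ω₀×(Iω₀) = (0.0396, -0.0240, -0.0420)
τ = I·(Δω/dt) + ω₀×(Iω₀) = (0.1000, 0.0200, -0.1600)
velocity change Δv = (-0.03200000, 0.14400000, 0.02000000)
m·(v₁−v₀)/dt = (-0.8000, 3.6000, 0.5000)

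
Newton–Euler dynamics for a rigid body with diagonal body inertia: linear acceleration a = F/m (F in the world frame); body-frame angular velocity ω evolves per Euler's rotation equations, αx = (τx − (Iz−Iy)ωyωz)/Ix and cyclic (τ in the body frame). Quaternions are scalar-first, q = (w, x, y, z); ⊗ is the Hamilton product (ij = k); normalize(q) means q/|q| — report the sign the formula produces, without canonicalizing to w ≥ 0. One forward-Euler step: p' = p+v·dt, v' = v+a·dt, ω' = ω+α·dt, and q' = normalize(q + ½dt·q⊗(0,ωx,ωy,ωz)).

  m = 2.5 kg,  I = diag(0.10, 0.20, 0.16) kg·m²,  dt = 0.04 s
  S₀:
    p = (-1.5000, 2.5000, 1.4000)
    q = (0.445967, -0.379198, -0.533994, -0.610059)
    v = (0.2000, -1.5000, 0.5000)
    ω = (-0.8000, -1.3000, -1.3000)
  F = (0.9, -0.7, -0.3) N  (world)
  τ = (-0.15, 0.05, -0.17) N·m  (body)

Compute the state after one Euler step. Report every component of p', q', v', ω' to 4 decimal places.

p' = (-1.4920, 2.4400, 1.4200)
q' = (0.4098, -0.3880, -0.5452, -0.6198)
v' = (0.2144, -1.5112, 0.4952)
ω' = (-0.8330, -1.2775, -1.3685)

new position p' = (-1.4920, 2.4400, 1.4200)
v' = v + a·dt = (0.2144, -1.5112, 0.4952)
(τ − ω×Iω)/I = (-0.8240, 0.5620, -1.7125)
ω + α·dt = (-0.8330, -1.2775, -1.3685)
q⊗(0,ω) = (-1.7906273, -0.4556581, -0.5846673, -0.5139949)
q + ½dt·q⊗(0,ω), renormalized = (0.4098, -0.3880, -0.5452, -0.6198)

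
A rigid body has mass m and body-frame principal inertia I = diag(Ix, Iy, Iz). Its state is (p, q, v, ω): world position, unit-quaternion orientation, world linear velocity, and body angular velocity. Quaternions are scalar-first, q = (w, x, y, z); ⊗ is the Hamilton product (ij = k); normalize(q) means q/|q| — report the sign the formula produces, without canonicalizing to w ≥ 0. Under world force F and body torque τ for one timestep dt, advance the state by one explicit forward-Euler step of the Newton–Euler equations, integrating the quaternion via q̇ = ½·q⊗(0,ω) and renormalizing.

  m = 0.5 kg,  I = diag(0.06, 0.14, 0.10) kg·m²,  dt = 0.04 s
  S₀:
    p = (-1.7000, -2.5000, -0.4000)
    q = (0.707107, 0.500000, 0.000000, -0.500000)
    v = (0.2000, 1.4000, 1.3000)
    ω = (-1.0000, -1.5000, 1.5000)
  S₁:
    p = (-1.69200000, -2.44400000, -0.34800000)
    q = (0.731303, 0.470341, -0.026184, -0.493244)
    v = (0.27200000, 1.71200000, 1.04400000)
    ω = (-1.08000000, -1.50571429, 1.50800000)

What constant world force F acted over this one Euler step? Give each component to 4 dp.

F = (0.9000, 3.9000, -3.2000)

Δv = v₁−v₀ = (0.07200000, 0.31200000, -0.25600000)
applied force F = (0.9000, 3.9000, -3.2000)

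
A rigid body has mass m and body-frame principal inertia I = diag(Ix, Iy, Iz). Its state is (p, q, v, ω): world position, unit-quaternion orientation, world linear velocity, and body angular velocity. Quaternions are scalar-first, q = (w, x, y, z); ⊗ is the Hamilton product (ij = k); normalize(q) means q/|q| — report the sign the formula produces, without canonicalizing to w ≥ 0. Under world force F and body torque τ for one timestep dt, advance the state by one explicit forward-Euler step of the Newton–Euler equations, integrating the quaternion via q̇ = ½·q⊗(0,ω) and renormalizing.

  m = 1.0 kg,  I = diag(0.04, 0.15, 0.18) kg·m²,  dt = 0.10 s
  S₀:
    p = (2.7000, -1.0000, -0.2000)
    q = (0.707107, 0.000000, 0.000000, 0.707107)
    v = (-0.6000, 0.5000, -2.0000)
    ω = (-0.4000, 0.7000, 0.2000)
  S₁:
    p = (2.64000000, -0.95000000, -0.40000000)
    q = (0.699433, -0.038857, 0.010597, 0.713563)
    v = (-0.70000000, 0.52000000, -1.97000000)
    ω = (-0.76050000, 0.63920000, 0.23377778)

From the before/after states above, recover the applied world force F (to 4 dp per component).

v₁ − v₀ = (-0.10000000, 0.02000000, 0.03000000)
applied force F = (-1.0000, 0.2000, 0.3000)

F = (-1.0000, 0.2000, 0.3000)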